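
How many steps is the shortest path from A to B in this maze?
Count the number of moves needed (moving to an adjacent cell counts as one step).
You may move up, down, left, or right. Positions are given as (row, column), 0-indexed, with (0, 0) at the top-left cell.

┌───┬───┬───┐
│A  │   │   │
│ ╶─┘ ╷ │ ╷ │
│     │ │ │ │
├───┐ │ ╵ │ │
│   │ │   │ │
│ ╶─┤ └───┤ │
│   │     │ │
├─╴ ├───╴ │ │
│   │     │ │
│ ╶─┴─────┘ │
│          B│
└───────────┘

Using BFS to find shortest path:
Start: (0, 0), End: (5, 5)
Path found:
(0,0) → (1,0) → (1,1) → (1,2) → (0,2) → (0,3) → (1,3) → (2,3) → (2,4) → (1,4) → (0,4) → (0,5) → (1,5) → (2,5) → (3,5) → (4,5) → (5,5)
Number of steps: 16

Solution:

┌───┬───┬───┐
│A  │↱ ↓│↱ ↓│
│ ╶─┘ ╷ │ ╷ │
│↳ → ↑│↓│↑│↓│
├───┐ │ ╵ │ │
│   │ │↳ ↑│↓│
│ ╶─┤ └───┤ │
│   │     │↓│
├─╴ ├───╴ │ │
│   │     │↓│
│ ╶─┴─────┘ │
│          B│
└───────────┘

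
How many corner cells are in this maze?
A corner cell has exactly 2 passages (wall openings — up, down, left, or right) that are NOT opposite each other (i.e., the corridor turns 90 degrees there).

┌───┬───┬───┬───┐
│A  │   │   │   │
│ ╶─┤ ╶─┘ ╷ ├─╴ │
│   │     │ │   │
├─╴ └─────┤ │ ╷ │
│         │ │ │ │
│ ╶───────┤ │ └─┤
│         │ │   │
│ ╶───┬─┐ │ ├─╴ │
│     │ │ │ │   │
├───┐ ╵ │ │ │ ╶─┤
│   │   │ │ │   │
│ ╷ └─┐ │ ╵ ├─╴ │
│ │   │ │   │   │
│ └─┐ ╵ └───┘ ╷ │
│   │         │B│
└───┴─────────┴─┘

Counting corner cells (2 non-opposite passages):
Total corners: 31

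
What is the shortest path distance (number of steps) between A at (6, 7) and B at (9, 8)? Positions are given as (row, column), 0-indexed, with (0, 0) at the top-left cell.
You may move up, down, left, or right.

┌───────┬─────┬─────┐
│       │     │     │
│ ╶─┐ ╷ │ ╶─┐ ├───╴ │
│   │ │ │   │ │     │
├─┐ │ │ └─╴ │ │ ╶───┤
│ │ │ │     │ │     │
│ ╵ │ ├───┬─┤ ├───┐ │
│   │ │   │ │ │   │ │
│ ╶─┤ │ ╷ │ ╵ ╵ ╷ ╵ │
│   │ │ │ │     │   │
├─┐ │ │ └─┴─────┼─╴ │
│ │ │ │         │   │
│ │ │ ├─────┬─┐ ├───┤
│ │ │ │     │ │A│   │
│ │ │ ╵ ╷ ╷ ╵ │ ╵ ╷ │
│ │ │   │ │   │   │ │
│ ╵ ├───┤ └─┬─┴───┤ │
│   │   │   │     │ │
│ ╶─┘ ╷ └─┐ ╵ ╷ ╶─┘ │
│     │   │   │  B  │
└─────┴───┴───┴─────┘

Finding path from (6, 7) to (9, 8):
Path: (6,7) → (7,7) → (7,8) → (6,8) → (6,9) → (7,9) → (8,9) → (9,9) → (9,8)
Distance: 8 steps

Solution:

┌───────┬─────┬─────┐
│       │     │     │
│ ╶─┐ ╷ │ ╶─┐ ├───╴ │
│   │ │ │   │ │     │
├─┐ │ │ └─╴ │ │ ╶───┤
│ │ │ │     │ │     │
│ ╵ │ ├───┬─┤ ├───┐ │
│   │ │   │ │ │   │ │
│ ╶─┤ │ ╷ │ ╵ ╵ ╷ ╵ │
│   │ │ │ │     │   │
├─┐ │ │ └─┴─────┼─╴ │
│ │ │ │         │   │
│ │ │ ├─────┬─┐ ├───┤
│ │ │ │     │ │A│↱ ↓│
│ │ │ ╵ ╷ ╷ ╵ │ ╵ ╷ │
│ │ │   │ │   │↳ ↑│↓│
│ ╵ ├───┤ └─┬─┴───┤ │
│   │   │   │     │↓│
│ ╶─┘ ╷ └─┐ ╵ ╷ ╶─┘ │
│     │   │   │  B ↲│
└─────┴───┴───┴─────┘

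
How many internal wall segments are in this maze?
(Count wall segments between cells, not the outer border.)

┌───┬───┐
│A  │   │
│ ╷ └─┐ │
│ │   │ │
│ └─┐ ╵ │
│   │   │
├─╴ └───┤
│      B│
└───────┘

Counting internal wall segments:
Total internal walls: 9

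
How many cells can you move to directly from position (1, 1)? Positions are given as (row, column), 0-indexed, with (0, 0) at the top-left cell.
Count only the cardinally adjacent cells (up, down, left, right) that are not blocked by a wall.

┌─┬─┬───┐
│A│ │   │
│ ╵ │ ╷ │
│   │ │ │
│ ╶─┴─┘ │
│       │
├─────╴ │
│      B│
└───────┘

Checking passable neighbors of (1, 1):
Neighbors: (0, 1), (1, 0)
Count: 2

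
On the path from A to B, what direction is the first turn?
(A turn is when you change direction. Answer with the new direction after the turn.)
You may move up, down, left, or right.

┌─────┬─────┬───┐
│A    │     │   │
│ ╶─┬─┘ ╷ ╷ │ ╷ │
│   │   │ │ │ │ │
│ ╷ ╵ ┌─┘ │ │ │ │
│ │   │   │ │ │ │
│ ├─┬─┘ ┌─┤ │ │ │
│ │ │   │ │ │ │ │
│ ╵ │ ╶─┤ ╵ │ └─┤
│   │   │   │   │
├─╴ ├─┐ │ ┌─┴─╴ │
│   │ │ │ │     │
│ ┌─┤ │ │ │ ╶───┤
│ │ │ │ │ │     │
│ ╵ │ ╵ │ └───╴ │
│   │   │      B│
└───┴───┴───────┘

Directions: down, right, down, right, up, right, up, right, right, down, down, down, down, left, down, down, down, right, right, right
First turn direction: right

Solution:

┌─────┬─────┬───┐
│A    │↱ → ↓│   │
│ ╶─┬─┘ ╷ ╷ │ ╷ │
│↳ ↓│↱ ↑│ │↓│ │ │
│ ╷ ╵ ┌─┘ │ │ │ │
│ │↳ ↑│   │↓│ │ │
│ ├─┬─┘ ┌─┤ │ │ │
│ │ │   │ │↓│ │ │
│ ╵ │ ╶─┤ ╵ │ └─┤
│   │   │↓ ↲│   │
├─╴ ├─┐ │ ┌─┴─╴ │
│   │ │ │↓│     │
│ ┌─┤ │ │ │ ╶───┤
│ │ │ │ │↓│     │
│ ╵ │ ╵ │ └───╴ │
│   │   │↳ → → B│
└───┴───┴───────┘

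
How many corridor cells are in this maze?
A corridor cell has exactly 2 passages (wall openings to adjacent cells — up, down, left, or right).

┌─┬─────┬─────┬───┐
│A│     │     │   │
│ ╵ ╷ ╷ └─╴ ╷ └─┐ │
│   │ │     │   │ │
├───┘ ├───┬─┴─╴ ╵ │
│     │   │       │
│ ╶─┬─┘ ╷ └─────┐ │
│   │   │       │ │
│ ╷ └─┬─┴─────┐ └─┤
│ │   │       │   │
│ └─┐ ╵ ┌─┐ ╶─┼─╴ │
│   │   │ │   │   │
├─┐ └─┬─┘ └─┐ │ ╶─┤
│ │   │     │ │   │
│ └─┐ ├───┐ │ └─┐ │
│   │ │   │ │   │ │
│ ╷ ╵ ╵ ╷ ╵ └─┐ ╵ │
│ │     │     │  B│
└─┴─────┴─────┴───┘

Counting cells with exactly 2 passages:
Total corridor cells: 59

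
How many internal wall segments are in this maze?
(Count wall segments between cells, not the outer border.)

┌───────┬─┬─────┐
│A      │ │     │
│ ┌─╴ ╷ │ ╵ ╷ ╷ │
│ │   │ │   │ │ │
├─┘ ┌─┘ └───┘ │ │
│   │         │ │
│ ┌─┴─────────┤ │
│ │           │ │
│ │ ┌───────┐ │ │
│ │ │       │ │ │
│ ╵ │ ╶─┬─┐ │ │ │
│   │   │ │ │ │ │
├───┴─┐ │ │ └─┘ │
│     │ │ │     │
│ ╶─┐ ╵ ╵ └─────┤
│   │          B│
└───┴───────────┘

Counting internal wall segments:
Total internal walls: 49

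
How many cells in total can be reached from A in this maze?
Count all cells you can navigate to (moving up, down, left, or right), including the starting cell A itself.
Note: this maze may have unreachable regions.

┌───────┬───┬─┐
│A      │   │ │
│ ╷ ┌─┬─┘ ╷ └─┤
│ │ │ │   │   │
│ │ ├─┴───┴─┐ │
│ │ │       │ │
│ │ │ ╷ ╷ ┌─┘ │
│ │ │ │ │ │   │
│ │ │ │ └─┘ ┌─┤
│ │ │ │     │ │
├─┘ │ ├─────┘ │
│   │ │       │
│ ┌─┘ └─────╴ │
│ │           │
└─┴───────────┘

Using BFS/flood-fill to find all reachable cells from A:
Maze size: 7 × 7 = 49 total cells
34 cell(s) are walled off and cannot be reached from A.
Reachable cells: 15

Reachable region (· marks reachable cells):

┌───────┬───┬─┐
│A · · ·│   │ │
│ ╷ ┌─┬─┘ ╷ └─┤
│·│·│ │   │   │
│ │ ├─┴───┴─┐ │
│·│·│       │ │
│ │ │ ╷ ╷ ┌─┘ │
│·│·│ │ │ │   │
│ │ │ │ └─┘ ┌─┤
│·│·│ │     │ │
├─┘ │ ├─────┘ │
│· ·│ │       │
│ ┌─┘ └─────╴ │
│·│           │
└─┴───────────┘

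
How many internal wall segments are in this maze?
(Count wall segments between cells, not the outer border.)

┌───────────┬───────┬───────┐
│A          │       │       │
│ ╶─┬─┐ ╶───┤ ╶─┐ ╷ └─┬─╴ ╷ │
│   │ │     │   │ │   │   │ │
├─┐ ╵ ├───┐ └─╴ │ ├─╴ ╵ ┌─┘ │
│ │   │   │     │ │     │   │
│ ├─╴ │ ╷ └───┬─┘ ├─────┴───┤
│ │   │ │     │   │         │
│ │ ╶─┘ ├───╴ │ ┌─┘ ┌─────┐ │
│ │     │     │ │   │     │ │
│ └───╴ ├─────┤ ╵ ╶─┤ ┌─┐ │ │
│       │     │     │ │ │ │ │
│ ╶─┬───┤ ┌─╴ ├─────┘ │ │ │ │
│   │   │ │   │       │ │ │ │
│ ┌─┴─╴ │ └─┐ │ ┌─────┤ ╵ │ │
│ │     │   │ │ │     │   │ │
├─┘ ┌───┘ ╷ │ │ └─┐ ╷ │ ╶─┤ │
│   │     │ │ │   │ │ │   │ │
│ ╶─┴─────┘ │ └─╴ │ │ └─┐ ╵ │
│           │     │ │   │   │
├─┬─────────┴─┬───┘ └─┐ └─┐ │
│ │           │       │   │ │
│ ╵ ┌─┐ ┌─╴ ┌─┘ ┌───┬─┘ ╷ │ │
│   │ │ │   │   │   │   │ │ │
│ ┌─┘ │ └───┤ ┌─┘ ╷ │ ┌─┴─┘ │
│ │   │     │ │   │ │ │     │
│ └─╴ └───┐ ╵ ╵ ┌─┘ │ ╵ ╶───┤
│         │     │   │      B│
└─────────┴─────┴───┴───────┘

Counting internal wall segments:
Total internal walls: 169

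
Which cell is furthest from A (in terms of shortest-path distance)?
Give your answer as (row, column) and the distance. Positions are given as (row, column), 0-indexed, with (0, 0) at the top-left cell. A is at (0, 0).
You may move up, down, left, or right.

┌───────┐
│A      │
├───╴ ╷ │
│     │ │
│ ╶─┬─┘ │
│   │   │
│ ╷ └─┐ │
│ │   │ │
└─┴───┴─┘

Computing BFS distances from A to all cells:
Furthest cell: (3, 2)
Distance: 9 steps

Path from A to the furthest cell:

┌───────┐
│A → ↓  │
├───╴ ╷ │
│↓ ← ↲│ │
│ ╶─┬─┘ │
│↳ ↓│   │
│ ╷ └─┐ │
│ │↳ B│ │
└─┴───┴─┘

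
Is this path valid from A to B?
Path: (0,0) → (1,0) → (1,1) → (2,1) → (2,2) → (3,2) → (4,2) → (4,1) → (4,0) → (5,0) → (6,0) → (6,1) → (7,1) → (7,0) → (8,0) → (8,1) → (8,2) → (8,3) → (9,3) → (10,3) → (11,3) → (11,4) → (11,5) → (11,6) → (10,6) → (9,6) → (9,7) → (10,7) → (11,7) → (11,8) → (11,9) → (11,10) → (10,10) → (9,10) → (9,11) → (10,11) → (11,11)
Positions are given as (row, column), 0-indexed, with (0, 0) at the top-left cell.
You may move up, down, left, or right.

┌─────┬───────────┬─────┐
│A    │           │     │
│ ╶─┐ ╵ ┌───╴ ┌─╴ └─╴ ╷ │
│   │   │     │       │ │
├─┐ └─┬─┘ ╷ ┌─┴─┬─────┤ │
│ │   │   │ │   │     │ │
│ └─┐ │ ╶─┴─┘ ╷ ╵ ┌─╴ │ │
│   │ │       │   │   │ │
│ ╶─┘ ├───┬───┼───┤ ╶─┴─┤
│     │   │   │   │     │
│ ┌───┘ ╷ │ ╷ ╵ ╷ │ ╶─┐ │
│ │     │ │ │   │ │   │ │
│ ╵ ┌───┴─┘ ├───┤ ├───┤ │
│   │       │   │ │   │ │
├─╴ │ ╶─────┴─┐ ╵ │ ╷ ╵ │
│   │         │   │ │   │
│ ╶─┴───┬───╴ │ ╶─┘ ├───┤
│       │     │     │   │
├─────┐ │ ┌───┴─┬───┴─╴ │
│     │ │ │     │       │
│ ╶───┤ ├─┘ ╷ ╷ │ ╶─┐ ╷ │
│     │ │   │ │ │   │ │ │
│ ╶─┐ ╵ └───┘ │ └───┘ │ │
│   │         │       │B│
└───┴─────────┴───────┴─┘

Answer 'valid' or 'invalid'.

Checking path validity:
Result: All consecutive moves are passable.

valid

Correct solution:

┌─────┬───────────┬─────┐
│A    │           │     │
│ ╶─┐ ╵ ┌───╴ ┌─╴ └─╴ ╷ │
│↳ ↓│   │     │       │ │
├─┐ └─┬─┘ ╷ ┌─┴─┬─────┤ │
│ │↳ ↓│   │ │   │     │ │
│ └─┐ │ ╶─┴─┘ ╷ ╵ ┌─╴ │ │
│   │↓│       │   │   │ │
│ ╶─┘ ├───┬───┼───┤ ╶─┴─┤
│↓ ← ↲│   │   │   │     │
│ ┌───┘ ╷ │ ╷ ╵ ╷ │ ╶─┐ │
│↓│     │ │ │   │ │   │ │
│ ╵ ┌───┴─┘ ├───┤ ├───┤ │
│↳ ↓│       │   │ │   │ │
├─╴ │ ╶─────┴─┐ ╵ │ ╷ ╵ │
│↓ ↲│         │   │ │   │
│ ╶─┴───┬───╴ │ ╶─┘ ├───┤
│↳ → → ↓│     │     │   │
├─────┐ │ ┌───┴─┬───┴─╴ │
│     │↓│ │  ↱ ↓│    ↱ ↓│
│ ╶───┤ ├─┘ ╷ ╷ │ ╶─┐ ╷ │
│     │↓│   │↑│↓│   │↑│↓│
│ ╶─┐ ╵ └───┘ │ └───┘ │ │
│   │  ↳ → → ↑│↳ → → ↑│B│
└───┴─────────┴───────┴─┘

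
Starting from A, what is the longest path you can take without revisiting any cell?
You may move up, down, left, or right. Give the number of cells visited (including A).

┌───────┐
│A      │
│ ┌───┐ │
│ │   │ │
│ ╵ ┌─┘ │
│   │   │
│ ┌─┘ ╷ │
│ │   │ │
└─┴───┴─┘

Finding longest simple path using DFS:
Start: (0, 0)
Longest path visits 9 cells
Path: A → right → right → right → down → down → left → down → left

Solution:

┌───────┐
│A → → ↓│
│ ┌───┐ │
│ │   │↓│
│ ╵ ┌─┘ │
│   │↓ ↲│
│ ┌─┘ ╷ │
│ │B ↲│ │
└─┴───┴─┘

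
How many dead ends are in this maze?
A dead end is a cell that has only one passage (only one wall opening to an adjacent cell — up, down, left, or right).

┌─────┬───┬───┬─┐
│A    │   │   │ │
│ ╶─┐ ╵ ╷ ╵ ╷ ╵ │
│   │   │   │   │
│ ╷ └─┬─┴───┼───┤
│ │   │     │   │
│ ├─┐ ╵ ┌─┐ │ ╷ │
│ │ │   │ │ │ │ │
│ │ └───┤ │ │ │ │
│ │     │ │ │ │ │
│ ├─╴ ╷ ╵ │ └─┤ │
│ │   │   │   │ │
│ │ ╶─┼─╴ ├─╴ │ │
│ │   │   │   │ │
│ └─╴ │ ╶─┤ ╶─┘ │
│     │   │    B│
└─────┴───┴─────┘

Checking each cell for number of passages:

Dead ends found at positions:
  (0, 7)
  (3, 1)
  (3, 4)
  (4, 6)
  (7, 4)
Total dead ends: 5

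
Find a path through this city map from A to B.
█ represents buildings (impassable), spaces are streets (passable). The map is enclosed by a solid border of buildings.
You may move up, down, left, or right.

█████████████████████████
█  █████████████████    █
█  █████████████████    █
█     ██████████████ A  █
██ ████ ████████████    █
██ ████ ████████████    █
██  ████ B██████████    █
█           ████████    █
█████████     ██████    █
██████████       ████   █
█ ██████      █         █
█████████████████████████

Finding the shortest path from A to B:
Movement: cardinal only
Path length: 23 steps
Directions: down → down → down → down → down → down → down → left → left → left → left → left → up → left → left → left → up → left → left → up → left → left → up

Solution:

█████████████████████████
█  █████████████████    █
█  █████████████████    █
█     ██████████████ A  █
██ ████ ████████████ ↓  █
██ ████ ████████████ ↓  █
██  ████ B██████████ ↓  █
█        ↑←↰████████ ↓  █
█████████  ↑←↰██████ ↓  █
██████████   ↑←←↰████↓  █
█ ██████      █ ↑←←←←↲  █
█████████████████████████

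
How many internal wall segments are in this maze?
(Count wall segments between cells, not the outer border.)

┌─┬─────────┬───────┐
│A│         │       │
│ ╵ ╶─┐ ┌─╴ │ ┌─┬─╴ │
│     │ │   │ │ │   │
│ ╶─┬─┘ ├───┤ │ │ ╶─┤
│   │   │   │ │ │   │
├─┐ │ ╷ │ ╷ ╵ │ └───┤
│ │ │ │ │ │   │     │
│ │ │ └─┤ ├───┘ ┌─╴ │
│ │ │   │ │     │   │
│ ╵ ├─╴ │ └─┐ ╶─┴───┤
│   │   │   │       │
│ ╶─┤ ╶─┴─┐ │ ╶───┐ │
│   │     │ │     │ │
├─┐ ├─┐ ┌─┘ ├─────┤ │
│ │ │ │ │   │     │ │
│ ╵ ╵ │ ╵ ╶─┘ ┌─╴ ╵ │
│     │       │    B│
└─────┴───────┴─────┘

Counting internal wall segments:
Total internal walls: 72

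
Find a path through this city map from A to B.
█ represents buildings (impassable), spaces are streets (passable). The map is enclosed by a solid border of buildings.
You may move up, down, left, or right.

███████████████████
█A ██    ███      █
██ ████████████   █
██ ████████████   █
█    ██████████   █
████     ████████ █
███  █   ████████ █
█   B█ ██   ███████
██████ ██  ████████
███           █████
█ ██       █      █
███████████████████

Finding the shortest path from A to B:
Movement: cardinal only
Path length: 9 steps
Directions: right → down → down → down → right → right → down → down → down

Solution:

███████████████████
█A↓██    ███      █
██↓████████████   █
██↓████████████   █
█ ↳→↓██████████   █
████↓    ████████ █
███ ↓█   ████████ █
█   B█ ██   ███████
██████ ██  ████████
███           █████
█ ██       █      █
███████████████████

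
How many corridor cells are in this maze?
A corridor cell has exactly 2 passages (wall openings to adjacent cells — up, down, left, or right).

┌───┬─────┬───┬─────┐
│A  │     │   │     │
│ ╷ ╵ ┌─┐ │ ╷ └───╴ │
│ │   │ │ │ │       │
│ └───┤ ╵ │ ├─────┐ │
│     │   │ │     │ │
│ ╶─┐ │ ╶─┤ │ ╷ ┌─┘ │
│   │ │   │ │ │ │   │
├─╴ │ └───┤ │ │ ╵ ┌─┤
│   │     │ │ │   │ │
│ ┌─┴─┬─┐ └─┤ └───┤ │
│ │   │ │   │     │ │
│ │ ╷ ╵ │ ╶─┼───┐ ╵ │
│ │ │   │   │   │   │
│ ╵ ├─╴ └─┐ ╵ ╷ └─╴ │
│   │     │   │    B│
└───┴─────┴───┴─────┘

Counting cells with exactly 2 passages:
Total corridor cells: 62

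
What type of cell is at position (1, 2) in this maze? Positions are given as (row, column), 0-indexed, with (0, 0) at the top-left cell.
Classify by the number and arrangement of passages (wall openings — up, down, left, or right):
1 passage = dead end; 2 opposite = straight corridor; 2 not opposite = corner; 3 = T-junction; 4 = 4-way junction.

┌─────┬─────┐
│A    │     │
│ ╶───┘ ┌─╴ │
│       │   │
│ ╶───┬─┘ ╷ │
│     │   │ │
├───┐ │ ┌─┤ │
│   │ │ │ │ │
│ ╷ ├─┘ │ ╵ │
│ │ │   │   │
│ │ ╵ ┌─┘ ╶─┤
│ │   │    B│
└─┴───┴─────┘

Checking cell at (1, 2):
Number of passages: 2
Cell type: straight corridor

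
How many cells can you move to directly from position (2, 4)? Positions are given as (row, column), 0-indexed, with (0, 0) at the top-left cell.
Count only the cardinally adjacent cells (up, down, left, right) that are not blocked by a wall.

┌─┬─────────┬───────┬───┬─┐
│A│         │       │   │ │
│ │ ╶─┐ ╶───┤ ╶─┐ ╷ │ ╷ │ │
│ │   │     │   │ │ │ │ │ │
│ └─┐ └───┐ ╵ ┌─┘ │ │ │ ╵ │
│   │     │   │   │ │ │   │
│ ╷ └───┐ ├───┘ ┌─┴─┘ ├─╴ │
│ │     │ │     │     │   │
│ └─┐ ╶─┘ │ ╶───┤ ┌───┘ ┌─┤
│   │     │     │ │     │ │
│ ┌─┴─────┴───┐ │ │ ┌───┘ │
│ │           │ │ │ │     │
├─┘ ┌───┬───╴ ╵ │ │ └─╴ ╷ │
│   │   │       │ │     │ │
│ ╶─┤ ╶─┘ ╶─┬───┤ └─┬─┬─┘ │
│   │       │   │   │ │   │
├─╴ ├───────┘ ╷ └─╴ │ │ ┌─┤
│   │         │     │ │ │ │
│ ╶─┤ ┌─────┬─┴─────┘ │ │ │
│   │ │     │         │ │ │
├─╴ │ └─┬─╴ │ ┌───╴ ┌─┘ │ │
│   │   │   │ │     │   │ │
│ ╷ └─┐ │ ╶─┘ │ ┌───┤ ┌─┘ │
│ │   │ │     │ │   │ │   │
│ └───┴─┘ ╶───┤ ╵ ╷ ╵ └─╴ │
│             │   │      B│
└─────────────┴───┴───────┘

Checking passable neighbors of (2, 4):
Neighbors: (3, 4), (2, 3)
Count: 2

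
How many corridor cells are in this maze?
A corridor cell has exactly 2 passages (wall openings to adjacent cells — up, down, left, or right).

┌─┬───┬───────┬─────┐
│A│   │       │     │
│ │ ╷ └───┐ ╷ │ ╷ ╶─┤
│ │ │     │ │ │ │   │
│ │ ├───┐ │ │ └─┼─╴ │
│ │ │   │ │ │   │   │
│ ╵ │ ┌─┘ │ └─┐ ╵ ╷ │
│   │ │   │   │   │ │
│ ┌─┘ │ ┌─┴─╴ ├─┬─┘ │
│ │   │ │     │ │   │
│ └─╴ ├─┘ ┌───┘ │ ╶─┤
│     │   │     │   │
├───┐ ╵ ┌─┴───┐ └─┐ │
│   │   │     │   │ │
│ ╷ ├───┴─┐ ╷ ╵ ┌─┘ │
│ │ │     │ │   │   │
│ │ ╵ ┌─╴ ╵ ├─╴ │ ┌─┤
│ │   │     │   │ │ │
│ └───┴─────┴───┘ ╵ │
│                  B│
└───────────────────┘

Counting cells with exactly 2 passages:
Total corridor cells: 74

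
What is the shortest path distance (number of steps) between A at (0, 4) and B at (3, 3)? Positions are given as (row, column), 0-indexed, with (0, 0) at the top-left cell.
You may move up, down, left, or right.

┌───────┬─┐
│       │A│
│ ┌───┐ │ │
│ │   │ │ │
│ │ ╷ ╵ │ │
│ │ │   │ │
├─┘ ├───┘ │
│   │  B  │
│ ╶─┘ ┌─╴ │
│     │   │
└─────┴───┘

Finding path from (0, 4) to (3, 3):
Path: (0,4) → (1,4) → (2,4) → (3,4) → (3,3)
Distance: 4 steps

Solution:

┌───────┬─┐
│       │A│
│ ┌───┐ │ │
│ │   │ │↓│
│ │ ╷ ╵ │ │
│ │ │   │↓│
├─┘ ├───┘ │
│   │  B ↲│
│ ╶─┘ ┌─╴ │
│     │   │
└─────┴───┘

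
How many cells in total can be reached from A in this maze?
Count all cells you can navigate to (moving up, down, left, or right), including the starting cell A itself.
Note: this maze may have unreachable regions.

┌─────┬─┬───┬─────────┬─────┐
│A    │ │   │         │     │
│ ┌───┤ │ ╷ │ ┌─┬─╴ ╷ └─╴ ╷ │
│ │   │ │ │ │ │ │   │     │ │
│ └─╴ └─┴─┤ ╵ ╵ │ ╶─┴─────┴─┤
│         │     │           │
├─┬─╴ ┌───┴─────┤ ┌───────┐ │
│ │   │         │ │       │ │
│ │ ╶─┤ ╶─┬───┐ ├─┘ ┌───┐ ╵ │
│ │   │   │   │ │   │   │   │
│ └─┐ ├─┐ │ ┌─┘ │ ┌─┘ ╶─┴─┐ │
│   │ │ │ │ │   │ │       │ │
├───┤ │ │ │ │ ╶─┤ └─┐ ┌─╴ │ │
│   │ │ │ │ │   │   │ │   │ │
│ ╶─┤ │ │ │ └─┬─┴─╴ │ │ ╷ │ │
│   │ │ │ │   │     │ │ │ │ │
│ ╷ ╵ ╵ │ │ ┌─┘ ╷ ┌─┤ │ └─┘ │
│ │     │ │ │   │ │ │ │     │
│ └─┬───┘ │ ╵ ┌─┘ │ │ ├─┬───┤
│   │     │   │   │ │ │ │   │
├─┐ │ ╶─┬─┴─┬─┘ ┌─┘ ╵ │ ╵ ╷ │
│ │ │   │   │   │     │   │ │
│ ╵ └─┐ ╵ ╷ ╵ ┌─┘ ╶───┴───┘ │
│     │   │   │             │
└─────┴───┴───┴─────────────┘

Using BFS/flood-fill to find all reachable cells from A:
Maze size: 12 × 14 = 168 total cells
132 cell(s) are walled off and cannot be reached from A.
Reachable cells: 36

Reachable region (· marks reachable cells):

┌─────┬─┬───┬─────────┬─────┐
│A · ·│ │   │         │     │
│ ┌───┤ │ ╷ │ ┌─┬─╴ ╷ └─╴ ╷ │
│·│· ·│ │ │ │ │ │   │     │ │
│ └─╴ └─┴─┤ ╵ ╵ │ ╶─┴─────┴─┤
│· · · · ·│     │           │
├─┬─╴ ┌───┴─────┤ ┌───────┐ │
│ │· ·│         │ │       │ │
│ │ ╶─┤ ╶─┬───┐ ├─┘ ┌───┐ ╵ │
│ │· ·│   │   │ │   │   │   │
│ └─┐ ├─┐ │ ┌─┘ │ ┌─┘ ╶─┴─┐ │
│   │·│·│ │ │   │ │       │ │
├───┤ │ │ │ │ ╶─┤ └─┐ ┌─╴ │ │
│· ·│·│·│ │ │   │   │ │   │ │
│ ╶─┤ │ │ │ └─┬─┴─╴ │ │ ╷ │ │
│· ·│·│·│ │   │     │ │ │ │ │
│ ╷ ╵ ╵ │ │ ┌─┘ ╷ ┌─┤ │ └─┘ │
│·│· · ·│ │ │   │ │ │ │     │
│ └─┬───┘ │ ╵ ┌─┘ │ │ ├─┬───┤
│· ·│     │   │   │ │ │ │   │
├─┐ │ ╶─┬─┴─┬─┘ ┌─┘ ╵ │ ╵ ╷ │
│·│·│   │   │   │     │   │ │
│ ╵ └─┐ ╵ ╷ ╵ ┌─┘ ╶───┴───┘ │
│· · ·│   │   │             │
└─────┴───┴───┴─────────────┘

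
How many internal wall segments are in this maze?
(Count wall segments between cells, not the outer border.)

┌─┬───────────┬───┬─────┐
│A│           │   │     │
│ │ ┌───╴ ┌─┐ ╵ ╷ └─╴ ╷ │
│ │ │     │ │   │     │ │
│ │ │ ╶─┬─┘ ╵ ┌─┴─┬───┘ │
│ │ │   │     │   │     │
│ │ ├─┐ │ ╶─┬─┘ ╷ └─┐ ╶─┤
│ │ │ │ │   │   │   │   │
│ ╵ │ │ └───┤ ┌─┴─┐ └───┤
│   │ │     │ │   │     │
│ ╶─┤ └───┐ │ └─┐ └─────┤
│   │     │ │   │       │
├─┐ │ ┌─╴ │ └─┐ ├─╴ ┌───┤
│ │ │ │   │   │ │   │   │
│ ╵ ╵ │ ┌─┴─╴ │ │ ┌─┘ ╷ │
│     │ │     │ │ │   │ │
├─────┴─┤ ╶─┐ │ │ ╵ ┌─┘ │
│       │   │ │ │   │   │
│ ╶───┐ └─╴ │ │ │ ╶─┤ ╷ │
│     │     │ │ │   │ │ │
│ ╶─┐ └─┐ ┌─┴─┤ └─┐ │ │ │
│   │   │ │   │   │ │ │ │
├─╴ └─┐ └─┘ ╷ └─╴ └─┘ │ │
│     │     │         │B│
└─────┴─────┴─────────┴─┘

Counting internal wall segments:
Total internal walls: 121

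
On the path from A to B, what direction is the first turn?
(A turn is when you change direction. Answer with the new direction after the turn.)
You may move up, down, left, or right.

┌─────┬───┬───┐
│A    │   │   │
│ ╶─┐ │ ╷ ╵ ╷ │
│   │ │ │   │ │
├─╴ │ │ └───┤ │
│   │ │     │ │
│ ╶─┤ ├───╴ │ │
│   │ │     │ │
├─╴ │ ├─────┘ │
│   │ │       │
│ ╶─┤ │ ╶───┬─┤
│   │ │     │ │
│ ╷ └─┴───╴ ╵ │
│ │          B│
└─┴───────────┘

Directions: down, right, down, left, down, right, down, left, down, right, down, right, right, right, right, right
First turn direction: right

Solution:

┌─────┬───┬───┐
│A    │   │   │
│ ╶─┐ │ ╷ ╵ ╷ │
│↳ ↓│ │ │   │ │
├─╴ │ │ └───┤ │
│↓ ↲│ │     │ │
│ ╶─┤ ├───╴ │ │
│↳ ↓│ │     │ │
├─╴ │ ├─────┘ │
│↓ ↲│ │       │
│ ╶─┤ │ ╶───┬─┤
│↳ ↓│ │     │ │
│ ╷ └─┴───╴ ╵ │
│ │↳ → → → → B│
└─┴───────────┘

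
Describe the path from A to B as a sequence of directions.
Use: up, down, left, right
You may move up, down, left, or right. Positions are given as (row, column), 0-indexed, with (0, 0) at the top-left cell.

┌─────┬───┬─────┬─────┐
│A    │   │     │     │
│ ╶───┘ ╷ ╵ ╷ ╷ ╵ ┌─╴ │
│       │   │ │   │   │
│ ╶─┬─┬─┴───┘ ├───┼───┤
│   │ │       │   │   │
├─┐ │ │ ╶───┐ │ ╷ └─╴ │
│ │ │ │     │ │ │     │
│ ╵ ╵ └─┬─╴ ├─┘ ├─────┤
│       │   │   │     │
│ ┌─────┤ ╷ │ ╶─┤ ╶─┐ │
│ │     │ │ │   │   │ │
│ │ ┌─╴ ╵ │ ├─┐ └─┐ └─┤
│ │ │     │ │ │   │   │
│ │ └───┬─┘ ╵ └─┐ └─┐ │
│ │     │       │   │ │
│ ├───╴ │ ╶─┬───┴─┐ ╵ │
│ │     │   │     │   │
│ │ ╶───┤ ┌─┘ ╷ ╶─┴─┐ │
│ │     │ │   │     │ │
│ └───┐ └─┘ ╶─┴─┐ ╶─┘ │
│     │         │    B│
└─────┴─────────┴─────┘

Finding the path and converting it to directions:
Path through cells: (0,0) → (1,0) → (1,1) → (1,2) → (1,3) → (0,3) → (0,4) → (1,4) → (1,5) → (0,5) → (0,6) → (1,6) → (2,6) → (2,5) → (2,4) → (2,3) → (3,3) → (3,4) → (3,5) → (4,5) → (4,4) → (5,4) → (6,4) → (6,3) → (5,3) → (5,2) → (5,1) → (6,1) → (7,1) → (7,2) → (7,3) → (8,3) → (8,2) → (8,1) → (9,1) → (9,2) → (9,3) → (10,3) → (10,4) → (10,5) → (9,5) → (9,6) → (8,6) → (8,7) → (9,7) → (9,8) → (10,8) → (10,9) → (10,10)
Directions: down, right, right, right, up, right, down, right, up, right, down, down, left, left, left, down, right, right, down, left, down, down, left, up, left, left, down, down, right, right, down, left, left, down, right, right, down, right, right, up, right, up, right, down, right, down, right, right

Solution:

┌─────┬───┬─────┬─────┐
│A    │↱ ↓│↱ ↓  │     │
│ ╶───┘ ╷ ╵ ╷ ╷ ╵ ┌─╴ │
│↳ → → ↑│↳ ↑│↓│   │   │
│ ╶─┬─┬─┴───┘ ├───┼───┤
│   │ │↓ ← ← ↲│   │   │
├─┐ │ │ ╶───┐ │ ╷ └─╴ │
│ │ │ │↳ → ↓│ │ │     │
│ ╵ ╵ └─┬─╴ ├─┘ ├─────┤
│       │↓ ↲│   │     │
│ ┌─────┤ ╷ │ ╶─┤ ╶─┐ │
│ │↓ ← ↰│↓│ │   │   │ │
│ │ ┌─╴ ╵ │ ├─┐ └─┐ └─┤
│ │↓│  ↑ ↲│ │ │   │   │
│ │ └───┬─┘ ╵ └─┐ └─┐ │
│ │↳ → ↓│       │   │ │
│ ├───╴ │ ╶─┬───┴─┐ ╵ │
│ │↓ ← ↲│   │↱ ↓  │   │
│ │ ╶───┤ ┌─┘ ╷ ╶─┴─┐ │
│ │↳ → ↓│ │↱ ↑│↳ ↓  │ │
│ └───┐ └─┘ ╶─┴─┐ ╶─┘ │
│     │↳ → ↑    │↳ → B│
└─────┴─────────┴─────┘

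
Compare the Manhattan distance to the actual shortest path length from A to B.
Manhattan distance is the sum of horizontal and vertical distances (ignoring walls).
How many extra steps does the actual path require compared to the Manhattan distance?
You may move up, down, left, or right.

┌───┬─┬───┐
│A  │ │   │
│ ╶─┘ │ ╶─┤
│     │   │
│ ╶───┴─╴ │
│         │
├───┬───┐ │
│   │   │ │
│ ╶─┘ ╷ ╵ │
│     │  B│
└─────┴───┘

Manhattan distance: |4 - 0| + |4 - 0| = 8
Actual path length: 8
Extra steps: 8 - 8 = 0

Solution:

┌───┬─┬───┐
│A  │ │   │
│ ╶─┘ │ ╶─┤
│↓    │   │
│ ╶───┴─╴ │
│↳ → → → ↓│
├───┬───┐ │
│   │   │↓│
│ ╶─┘ ╷ ╵ │
│     │  B│
└─────┴───┘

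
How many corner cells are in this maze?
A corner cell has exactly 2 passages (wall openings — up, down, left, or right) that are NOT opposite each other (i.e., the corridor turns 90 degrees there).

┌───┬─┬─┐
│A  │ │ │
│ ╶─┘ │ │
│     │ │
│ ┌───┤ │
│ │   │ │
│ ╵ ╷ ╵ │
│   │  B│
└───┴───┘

Counting corner cells (2 non-opposite passages):
Total corners: 8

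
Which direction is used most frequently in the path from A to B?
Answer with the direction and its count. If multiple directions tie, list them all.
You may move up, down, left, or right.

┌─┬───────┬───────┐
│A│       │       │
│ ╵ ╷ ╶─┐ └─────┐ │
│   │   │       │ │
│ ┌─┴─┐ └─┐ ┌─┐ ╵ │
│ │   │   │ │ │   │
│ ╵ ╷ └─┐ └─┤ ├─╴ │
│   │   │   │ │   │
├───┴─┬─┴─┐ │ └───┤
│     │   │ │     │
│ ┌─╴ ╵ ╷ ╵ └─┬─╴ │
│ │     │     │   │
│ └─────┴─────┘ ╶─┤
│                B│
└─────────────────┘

Directions: down, right, up, right, down, right, down, right, down, right, down, down, left, up, left, down, left, up, left, left, down, down, right, right, right, right, right, right, right, right
Counts: {'down': 9, 'right': 13, 'up': 3, 'left': 5}
Most common: right (13 times)

Solution:

┌─┬───────┬───────┐
│A│↱ ↓    │       │
│ ╵ ╷ ╶─┐ └─────┐ │
│↳ ↑│↳ ↓│       │ │
│ ┌─┴─┐ └─┐ ┌─┐ ╵ │
│ │   │↳ ↓│ │ │   │
│ ╵ ╷ └─┐ └─┤ ├─╴ │
│   │   │↳ ↓│ │   │
├───┴─┬─┴─┐ │ └───┤
│↓ ← ↰│↓ ↰│↓│     │
│ ┌─╴ ╵ ╷ ╵ └─┬─╴ │
│↓│  ↑ ↲│↑ ↲  │   │
│ └─────┴─────┘ ╶─┤
│↳ → → → → → → → B│
└─────────────────┘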